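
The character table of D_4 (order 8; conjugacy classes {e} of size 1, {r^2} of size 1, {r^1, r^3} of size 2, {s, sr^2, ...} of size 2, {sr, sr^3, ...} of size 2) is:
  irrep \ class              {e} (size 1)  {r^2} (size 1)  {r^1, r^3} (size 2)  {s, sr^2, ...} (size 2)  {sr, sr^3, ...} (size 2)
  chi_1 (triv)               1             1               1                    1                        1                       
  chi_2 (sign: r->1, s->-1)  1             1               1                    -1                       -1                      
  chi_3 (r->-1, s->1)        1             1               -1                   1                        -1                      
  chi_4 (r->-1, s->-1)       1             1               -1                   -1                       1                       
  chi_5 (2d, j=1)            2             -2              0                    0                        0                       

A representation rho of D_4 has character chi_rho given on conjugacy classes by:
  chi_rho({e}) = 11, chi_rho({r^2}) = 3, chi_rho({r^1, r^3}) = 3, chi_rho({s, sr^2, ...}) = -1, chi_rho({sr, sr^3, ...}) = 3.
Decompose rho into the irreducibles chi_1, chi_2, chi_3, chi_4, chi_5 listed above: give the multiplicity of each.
Multiplicities: chi_1: 3, chi_2: 2, chi_3: 0, chi_4: 2, chi_5: 2.

Use <chi_rho, chi> = (1/|G|) sum_C |C| * chi_rho(C) * conj(chi(C)) with |G| = 8 for each irreducible chi in the table:
  <chi_rho, chi_1> = (1/8)[1*(11)*conj(1) + 1*(3)*conj(1) + 2*(3)*conj(1) + 2*(-1)*conj(1) + 2*(3)*conj(1)]
      = (1/8)[(11) + (3) + (6) + (-2) + (6)] = 24/8 = 3
  <chi_rho, chi_2> = (1/8)[1*(11)*conj(1) + 1*(3)*conj(1) + 2*(3)*conj(1) + 2*(-1)*conj(-1) + 2*(3)*conj(-1)]
      = (1/8)[(11) + (3) + (6) + (2) + (-6)] = 16/8 = 2
  <chi_rho, chi_3> = (1/8)[1*(11)*conj(1) + 1*(3)*conj(1) + 2*(3)*conj(-1) + 2*(-1)*conj(1) + 2*(3)*conj(-1)]
      = (1/8)[(11) + (3) + (-6) + (-2) + (-6)] = 0/8 = 0
  <chi_rho, chi_4> = (1/8)[1*(11)*conj(1) + 1*(3)*conj(1) + 2*(3)*conj(-1) + 2*(-1)*conj(-1) + 2*(3)*conj(1)]
      = (1/8)[(11) + (3) + (-6) + (2) + (6)] = 16/8 = 2
  <chi_rho, chi_5> = (1/8)[1*(11)*conj(2) + 1*(3)*conj(-2) + 2*(3)*conj(0) + 2*(-1)*conj(0) + 2*(3)*conj(0)]
      = (1/8)[(22) + (-6) + (0) + (0) + (0)] = 16/8 = 2
Dimension check: dim(rho) = sum (mult * dim) = 3*1 + 2*1 + 0*1 + 2*1 + 2*2 = 11 = chi_rho(e) = 11.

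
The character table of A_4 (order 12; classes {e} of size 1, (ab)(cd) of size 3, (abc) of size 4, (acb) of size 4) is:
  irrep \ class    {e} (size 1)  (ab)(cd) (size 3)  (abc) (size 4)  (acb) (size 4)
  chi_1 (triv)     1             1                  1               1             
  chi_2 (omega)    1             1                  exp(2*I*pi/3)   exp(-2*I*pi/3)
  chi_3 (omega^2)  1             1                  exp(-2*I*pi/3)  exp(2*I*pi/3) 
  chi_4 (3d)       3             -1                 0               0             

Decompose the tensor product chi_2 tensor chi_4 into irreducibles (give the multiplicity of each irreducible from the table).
chi_2 tensor chi_4 = chi_4 (all other irreducibles have multiplicity 0).

Working: The character of a tensor product is the pointwise product (chi_2 * chi_4)(C) = chi_2(C) * chi_4(C):
  {e}: (1)*(3), (ab)(cd): (1)*(-1), (abc): (exp(2*I*pi/3))*(0), (acb): (exp(-2*I*pi/3))*(0)
so (chi_2 * chi_4) takes values
  {e} -> 3, (ab)(cd) -> -1, (abc) -> 0, (acb) -> 0.
Now take the inner product of this character with each irreducible chi from the table, <chi_2*chi_4, chi> = (1/12) sum_C |C| (chi_2*chi_4)(C) conj(chi(C)):
  <chi_2*chi_4, chi_1> = (1/12)[1*(3)*conj(1) + 3*(-1)*conj(1) + 4*(0)*conj(1) + 4*(0)*conj(1)]
      = (1/12)[(3) + (-3) + (0) + (0)] = 0/12 = 0
  <chi_2*chi_4, chi_2> = (1/12)[1*(3)*conj(1) + 3*(-1)*conj(1) + 4*(0)*conj(exp(2*I*pi/3)) + 4*(0)*conj(exp(-2*I*pi/3))]
      = (1/12)[(3) + (-3) + (0) + (0)] = 0/12 = 0
  <chi_2*chi_4, chi_3> = (1/12)[1*(3)*conj(1) + 3*(-1)*conj(1) + 4*(0)*conj(exp(-2*I*pi/3)) + 4*(0)*conj(exp(2*I*pi/3))]
      = (1/12)[(3) + (-3) + (0) + (0)] = 0/12 = 0
  <chi_2*chi_4, chi_4> = (1/12)[1*(3)*conj(3) + 3*(-1)*conj(-1) + 4*(0)*conj(0) + 4*(0)*conj(0)]
      = (1/12)[(9) + (3) + (0) + (0)] = 12/12 = 1
(Exp terms are combined using exp(i*s)*conj(exp(i*t)) = exp(i*(s-t)), and sums of them are collapsed using the identity that for every m > 1 the m distinct m-th roots of unity sum to 0, e.g. 1 + exp(2*I*pi/3) + exp(-2*I*pi/3) = 0.)
Hence the multiplicities are chi_4: 1. Dimension check: dim(chi_2)*dim(chi_4) = 1*3 = 3 and sum (mult * dim) = 1*3 = 3.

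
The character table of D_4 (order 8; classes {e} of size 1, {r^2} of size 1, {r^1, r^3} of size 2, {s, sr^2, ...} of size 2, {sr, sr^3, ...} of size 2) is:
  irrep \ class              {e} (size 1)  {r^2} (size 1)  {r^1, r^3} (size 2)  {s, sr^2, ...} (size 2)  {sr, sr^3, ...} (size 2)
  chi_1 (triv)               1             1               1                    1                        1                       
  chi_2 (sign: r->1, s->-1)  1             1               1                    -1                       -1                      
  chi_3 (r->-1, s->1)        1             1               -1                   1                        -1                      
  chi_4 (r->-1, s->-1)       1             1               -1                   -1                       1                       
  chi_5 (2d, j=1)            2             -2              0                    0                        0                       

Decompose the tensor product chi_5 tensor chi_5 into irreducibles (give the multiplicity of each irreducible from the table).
chi_5 tensor chi_5 = chi_1 + chi_2 + chi_3 + chi_4 (all other irreducibles have multiplicity 0).

Justification: The character of a tensor product is the pointwise product (chi_5 * chi_5)(C) = chi_5(C) * chi_5(C):
  {e}: (2)*(2), {r^2}: (-2)*(-2), {r^1, r^3}: (0)*(0), {s, sr^2, ...}: (0)*(0), {sr, sr^3, ...}: (0)*(0)
so (chi_5 * chi_5) takes values
  {e} -> 4, {r^2} -> 4, {r^1, r^3} -> 0, {s, sr^2, ...} -> 0, {sr, sr^3, ...} -> 0.
Now take the inner product of this character with each irreducible chi from the table, <chi_5*chi_5, chi> = (1/8) sum_C |C| (chi_5*chi_5)(C) conj(chi(C)):
  <chi_5*chi_5, chi_1> = (1/8)[1*(4)*conj(1) + 1*(4)*conj(1) + 2*(0)*conj(1) + 2*(0)*conj(1) + 2*(0)*conj(1)]
      = (1/8)[(4) + (4) + (0) + (0) + (0)] = 8/8 = 1
  <chi_5*chi_5, chi_2> = (1/8)[1*(4)*conj(1) + 1*(4)*conj(1) + 2*(0)*conj(1) + 2*(0)*conj(-1) + 2*(0)*conj(-1)]
      = (1/8)[(4) + (4) + (0) + (0) + (0)] = 8/8 = 1
  <chi_5*chi_5, chi_3> = (1/8)[1*(4)*conj(1) + 1*(4)*conj(1) + 2*(0)*conj(-1) + 2*(0)*conj(1) + 2*(0)*conj(-1)]
      = (1/8)[(4) + (4) + (0) + (0) + (0)] = 8/8 = 1
  <chi_5*chi_5, chi_4> = (1/8)[1*(4)*conj(1) + 1*(4)*conj(1) + 2*(0)*conj(-1) + 2*(0)*conj(-1) + 2*(0)*conj(1)]
      = (1/8)[(4) + (4) + (0) + (0) + (0)] = 8/8 = 1
  <chi_5*chi_5, chi_5> = (1/8)[1*(4)*conj(2) + 1*(4)*conj(-2) + 2*(0)*conj(0) + 2*(0)*conj(0) + 2*(0)*conj(0)]
      = (1/8)[(8) + (-8) + (0) + (0) + (0)] = 0/8 = 0
Hence the multiplicities are chi_1: 1, chi_2: 1, chi_3: 1, chi_4: 1. Dimension check: dim(chi_5)*dim(chi_5) = 2*2 = 4 and sum (mult * dim) = 1*1 + 1*1 + 1*1 + 1*1 = 4.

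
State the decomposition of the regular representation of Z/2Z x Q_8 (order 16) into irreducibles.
Each irreducible V_i of dimension d_i appears with multiplicity d_i, i.e. rho_reg = (direct sum over all irreducibles V_i) d_i V_i. The irreducible dimensions for Z/2Z x Q_8 are 1, 1, 1, 1, 1, 1, 1, 1, 2, 2: 8 irreducibles of dimension 1, each with multiplicity 1; 2 irreducibles of dimension 2, each with multiplicity 2. Total dimension 8*1*1 + 2*2*2 = 16 = |G|.

Reasoning: General theorem: in the regular representation of a finite group G, each irreducible appears with multiplicity equal to its dimension. Check: dim(rho_reg) = sum d_i^2 = 1 + 1 + 1 + 1 + 1 + 1 + 1 + 1 + 4 + 4 = 16 = |G|.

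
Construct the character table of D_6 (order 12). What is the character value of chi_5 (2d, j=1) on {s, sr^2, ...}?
Conjugacy classes: {e} of size 1, {r^3} of size 1, {r^1, r^5} of size 2, {r^2, r^4} of size 2, {s, sr^2, ...} of size 3, {sr, sr^3, ...} of size 3.
Character table:
  irrep \ class              {e} (size 1)  {r^3} (size 1)  {r^1, r^5} (size 2)  {r^2, r^4} (size 2)  {s, sr^2, ...} (size 3)  {sr, sr^3, ...} (size 3)
  chi_1 (triv)               1             1               1                    1                    1                        1                       
  chi_2 (sign: r->1, s->-1)  1             1               1                    1                    -1                       -1                      
  chi_3 (r->-1, s->1)        1             -1              -1                   1                    1                        -1                      
  chi_4 (r->-1, s->-1)       1             -1              -1                   1                    -1                       1                       
  chi_5 (2d, j=1)            2             -2              1                    -1                   0                        0                       
  chi_6 (2d, j=2)            2             2               -1                   -1                   0                        0                       

Spot check: chi_5 (2d, j=1) on {s, sr^2, ...} = 0.

Explanation: D_6 has order 2*6 = 12 with 6 conjugacy classes, hence 6 irreducibles. Sum of squared dims 1 + 1 + 1 + 1 + 4 + 4 = 12 = |G|. Linear characters come from the abelianisation; the 2-dimensional irreps have character r^k -> 2*cos(2*pi*j*k/6), reflections -> 0.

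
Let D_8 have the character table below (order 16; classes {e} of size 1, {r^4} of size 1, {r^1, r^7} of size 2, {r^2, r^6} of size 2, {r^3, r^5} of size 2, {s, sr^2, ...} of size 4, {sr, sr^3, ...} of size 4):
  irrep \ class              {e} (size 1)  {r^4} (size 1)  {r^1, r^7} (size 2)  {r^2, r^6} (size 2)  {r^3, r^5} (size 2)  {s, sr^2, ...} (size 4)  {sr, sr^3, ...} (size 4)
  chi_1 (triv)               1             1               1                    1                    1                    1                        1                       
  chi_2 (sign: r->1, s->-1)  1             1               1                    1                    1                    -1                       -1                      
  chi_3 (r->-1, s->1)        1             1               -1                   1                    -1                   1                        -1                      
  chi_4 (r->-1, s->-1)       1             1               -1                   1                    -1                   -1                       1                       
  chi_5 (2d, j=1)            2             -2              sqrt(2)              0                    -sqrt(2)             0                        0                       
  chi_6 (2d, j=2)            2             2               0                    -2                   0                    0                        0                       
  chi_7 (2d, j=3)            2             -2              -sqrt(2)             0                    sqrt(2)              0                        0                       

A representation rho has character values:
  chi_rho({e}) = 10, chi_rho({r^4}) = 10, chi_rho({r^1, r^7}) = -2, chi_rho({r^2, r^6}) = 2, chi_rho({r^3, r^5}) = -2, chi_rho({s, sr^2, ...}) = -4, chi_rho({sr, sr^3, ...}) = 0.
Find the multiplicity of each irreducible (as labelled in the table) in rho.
Multiplicities: chi_1: 0, chi_2: 2, chi_3: 1, chi_4: 3, chi_5: 0, chi_6: 2, chi_7: 0.

Reasoning: Use <chi_rho, chi> = (1/|G|) sum_C |C| * chi_rho(C) * conj(chi(C)) with |G| = 16 for each irreducible chi in the table:
  <chi_rho, chi_1> = (1/16)[1*(10)*conj(1) + 1*(10)*conj(1) + 2*(-2)*conj(1) + 2*(2)*conj(1) + 2*(-2)*conj(1) + 4*(-4)*conj(1) + 4*(0)*conj(1)]
      = (1/16)[(10) + (10) + (-4) + (4) + (-4) + (-16) + (0)] = 0/16 = 0
  <chi_rho, chi_2> = (1/16)[1*(10)*conj(1) + 1*(10)*conj(1) + 2*(-2)*conj(1) + 2*(2)*conj(1) + 2*(-2)*conj(1) + 4*(-4)*conj(-1) + 4*(0)*conj(-1)]
      = (1/16)[(10) + (10) + (-4) + (4) + (-4) + (16) + (0)] = 32/16 = 2
  <chi_rho, chi_3> = (1/16)[1*(10)*conj(1) + 1*(10)*conj(1) + 2*(-2)*conj(-1) + 2*(2)*conj(1) + 2*(-2)*conj(-1) + 4*(-4)*conj(1) + 4*(0)*conj(-1)]
      = (1/16)[(10) + (10) + (4) + (4) + (4) + (-16) + (0)] = 16/16 = 1
  <chi_rho, chi_4> = (1/16)[1*(10)*conj(1) + 1*(10)*conj(1) + 2*(-2)*conj(-1) + 2*(2)*conj(1) + 2*(-2)*conj(-1) + 4*(-4)*conj(-1) + 4*(0)*conj(1)]
      = (1/16)[(10) + (10) + (4) + (4) + (4) + (16) + (0)] = 48/16 = 3
  <chi_rho, chi_5> = (1/16)[1*(10)*conj(2) + 1*(10)*conj(-2) + 2*(-2)*conj(sqrt(2)) + 2*(2)*conj(0) + 2*(-2)*conj(-sqrt(2)) + 4*(-4)*conj(0) + 4*(0)*conj(0)]
      = (1/16)[(20) + (-20) + (-4*sqrt(2)) + (0) + (4*sqrt(2)) + (0) + (0)] = 0/16 = 0
  <chi_rho, chi_6> = (1/16)[1*(10)*conj(2) + 1*(10)*conj(2) + 2*(-2)*conj(0) + 2*(2)*conj(-2) + 2*(-2)*conj(0) + 4*(-4)*conj(0) + 4*(0)*conj(0)]
      = (1/16)[(20) + (20) + (0) + (-8) + (0) + (0) + (0)] = 32/16 = 2
  <chi_rho, chi_7> = (1/16)[1*(10)*conj(2) + 1*(10)*conj(-2) + 2*(-2)*conj(-sqrt(2)) + 2*(2)*conj(0) + 2*(-2)*conj(sqrt(2)) + 4*(-4)*conj(0) + 4*(0)*conj(0)]
      = (1/16)[(20) + (-20) + (4*sqrt(2)) + (0) + (-4*sqrt(2)) + (0) + (0)] = 0/16 = 0
Dimension check: dim(rho) = sum (mult * dim) = 0*1 + 2*1 + 1*1 + 3*1 + 0*2 + 2*2 + 0*2 = 10 = chi_rho(e) = 10.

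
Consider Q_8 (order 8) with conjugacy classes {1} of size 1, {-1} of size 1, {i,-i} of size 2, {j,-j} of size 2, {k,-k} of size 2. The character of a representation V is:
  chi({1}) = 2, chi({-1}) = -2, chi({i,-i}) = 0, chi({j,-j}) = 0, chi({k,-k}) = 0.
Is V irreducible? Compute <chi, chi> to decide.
Irreducible: <chi, chi> = 1.

Proof sketch: <chi, chi> = (1/|G|) sum_C |C| * |chi(C)|^2 = (1/8)[1*|2|^2 + 1*|-2|^2 + 2*|0|^2 + 2*|0|^2 + 2*|0|^2]
  = (1/8)[(4) + (4) + (0) + (0) + (0)] = 8/8 = 1.
A character is irreducible iff <chi, chi> = 1, so this representation is irreducible.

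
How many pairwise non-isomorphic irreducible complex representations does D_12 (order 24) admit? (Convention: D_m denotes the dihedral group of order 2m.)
9

Argument: The number of irreducible complex representations of a finite group equals its number of conjugacy classes. D_12 has 9 conjugacy classes (n/2 + 3 for n even), so D_12 (order 24) has exactly 9 irreducible complex representations.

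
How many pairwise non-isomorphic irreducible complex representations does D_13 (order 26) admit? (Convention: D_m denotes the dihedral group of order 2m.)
8

The number of irreducible complex representations of a finite group equals its number of conjugacy classes. D_13 has 8 conjugacy classes ((n+3)/2 for n odd), so D_13 (order 26) has exactly 8 irreducible complex representations.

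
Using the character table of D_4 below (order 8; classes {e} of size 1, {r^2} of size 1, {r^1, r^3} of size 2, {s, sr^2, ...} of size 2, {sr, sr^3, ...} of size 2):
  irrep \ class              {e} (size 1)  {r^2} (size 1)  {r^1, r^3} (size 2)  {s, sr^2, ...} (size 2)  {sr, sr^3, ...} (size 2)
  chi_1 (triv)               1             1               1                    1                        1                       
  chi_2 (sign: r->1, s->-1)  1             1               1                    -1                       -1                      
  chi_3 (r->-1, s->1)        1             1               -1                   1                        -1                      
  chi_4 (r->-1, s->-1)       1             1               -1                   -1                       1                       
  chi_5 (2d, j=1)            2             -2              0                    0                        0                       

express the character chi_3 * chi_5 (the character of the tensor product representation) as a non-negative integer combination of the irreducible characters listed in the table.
chi_3 tensor chi_5 = chi_5 (all other irreducibles have multiplicity 0).

Reasoning: The character of a tensor product is the pointwise product (chi_3 * chi_5)(C) = chi_3(C) * chi_5(C):
  {e}: (1)*(2), {r^2}: (1)*(-2), {r^1, r^3}: (-1)*(0), {s, sr^2, ...}: (1)*(0), {sr, sr^3, ...}: (-1)*(0)
so (chi_3 * chi_5) takes values
  {e} -> 2, {r^2} -> -2, {r^1, r^3} -> 0, {s, sr^2, ...} -> 0, {sr, sr^3, ...} -> 0.
Now take the inner product of this character with each irreducible chi from the table, <chi_3*chi_5, chi> = (1/8) sum_C |C| (chi_3*chi_5)(C) conj(chi(C)):
  <chi_3*chi_5, chi_1> = (1/8)[1*(2)*conj(1) + 1*(-2)*conj(1) + 2*(0)*conj(1) + 2*(0)*conj(1) + 2*(0)*conj(1)]
      = (1/8)[(2) + (-2) + (0) + (0) + (0)] = 0/8 = 0
  <chi_3*chi_5, chi_2> = (1/8)[1*(2)*conj(1) + 1*(-2)*conj(1) + 2*(0)*conj(1) + 2*(0)*conj(-1) + 2*(0)*conj(-1)]
      = (1/8)[(2) + (-2) + (0) + (0) + (0)] = 0/8 = 0
  <chi_3*chi_5, chi_3> = (1/8)[1*(2)*conj(1) + 1*(-2)*conj(1) + 2*(0)*conj(-1) + 2*(0)*conj(1) + 2*(0)*conj(-1)]
      = (1/8)[(2) + (-2) + (0) + (0) + (0)] = 0/8 = 0
  <chi_3*chi_5, chi_4> = (1/8)[1*(2)*conj(1) + 1*(-2)*conj(1) + 2*(0)*conj(-1) + 2*(0)*conj(-1) + 2*(0)*conj(1)]
      = (1/8)[(2) + (-2) + (0) + (0) + (0)] = 0/8 = 0
  <chi_3*chi_5, chi_5> = (1/8)[1*(2)*conj(2) + 1*(-2)*conj(-2) + 2*(0)*conj(0) + 2*(0)*conj(0) + 2*(0)*conj(0)]
      = (1/8)[(4) + (4) + (0) + (0) + (0)] = 8/8 = 1
Hence the multiplicities are chi_5: 1. Dimension check: dim(chi_3)*dim(chi_5) = 1*2 = 2 and sum (mult * dim) = 1*2 = 2.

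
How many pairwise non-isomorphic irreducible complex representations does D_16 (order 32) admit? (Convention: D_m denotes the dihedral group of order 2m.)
11

Explanation: The number of irreducible complex representations of a finite group equals its number of conjugacy classes. D_16 has 11 conjugacy classes (n/2 + 3 for n even), so D_16 (order 32) has exactly 11 irreducible complex representations.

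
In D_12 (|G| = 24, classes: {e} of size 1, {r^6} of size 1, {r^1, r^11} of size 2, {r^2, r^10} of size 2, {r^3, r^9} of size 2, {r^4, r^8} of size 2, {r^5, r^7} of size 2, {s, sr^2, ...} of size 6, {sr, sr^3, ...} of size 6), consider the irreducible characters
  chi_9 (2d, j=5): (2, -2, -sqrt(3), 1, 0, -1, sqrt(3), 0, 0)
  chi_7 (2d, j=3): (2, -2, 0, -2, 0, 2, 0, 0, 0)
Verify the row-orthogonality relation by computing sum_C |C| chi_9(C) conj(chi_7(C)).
Sum = 0; so <chi_9, chi_7> = 0 (distinct irreducibles are orthogonal).

Proof sketch: Compute term by term over conjugacy classes (|C| * chi_9(C) * conj(chi_7(C))):
  1*(2)*conj(2) + 1*(-2)*conj(-2) + 2*(-sqrt(3))*conj(0) + 2*(1)*conj(-2) + 2*(0)*conj(0) + 2*(-1)*conj(2) + 2*(sqrt(3))*conj(0) + 6*(0)*conj(0) + 6*(0)*conj(0)
  = (4) + (4) + (0) + (-4) + (0) + (-4) + (0) + (0) + (0)
  = 0.
Dividing by |G| = 24 gives 0/24 = 0, matching the row-orthogonality relation <chi_9, chi_7> = [chi_9 = chi_7].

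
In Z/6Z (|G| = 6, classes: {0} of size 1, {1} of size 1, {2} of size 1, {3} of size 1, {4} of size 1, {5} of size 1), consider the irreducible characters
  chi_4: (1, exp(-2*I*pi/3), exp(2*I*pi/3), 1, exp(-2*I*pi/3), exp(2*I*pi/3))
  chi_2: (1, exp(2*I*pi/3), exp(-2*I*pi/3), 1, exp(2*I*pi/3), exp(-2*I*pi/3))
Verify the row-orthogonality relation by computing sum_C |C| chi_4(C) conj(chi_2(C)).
Sum = 0; so <chi_4, chi_2> = 0 (distinct irreducibles are orthogonal).

Explanation: Compute term by term over conjugacy classes (|C| * chi_4(C) * conj(chi_2(C))):
  1*(1)*conj(1) + 1*(exp(-2*I*pi/3))*conj(exp(2*I*pi/3)) + 1*(exp(2*I*pi/3))*conj(exp(-2*I*pi/3)) + 1*(1)*conj(1) + 1*(exp(-2*I*pi/3))*conj(exp(2*I*pi/3)) + 1*(exp(2*I*pi/3))*conj(exp(-2*I*pi/3))
  = (1) + (exp(2*I*pi/3)) + (exp(-2*I*pi/3)) + (1) + (exp(2*I*pi/3)) + (exp(-2*I*pi/3))
  = 0.
(Exp terms are combined using exp(i*s)*conj(exp(i*t)) = exp(i*(s-t)), and sums of them are collapsed using the identity that for every m > 1 the m distinct m-th roots of unity sum to 0, e.g. 1 + exp(2*I*pi/3) + exp(-2*I*pi/3) = 0.)
Dividing by |G| = 6 gives 0/6 = 0, matching the row-orthogonality relation <chi_4, chi_2> = [chi_4 = chi_2].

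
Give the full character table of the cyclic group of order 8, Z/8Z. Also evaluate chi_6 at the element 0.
Character table of Z/8Z (irreps indexed chi_0,...,chi_7 with chi_k(m) = zeta_8^(k*m), zeta_8 = exp(2*pi*i/8)):
  irrep \ class  {0} (size 1)  {1} (size 1)    {2} (size 1)  {3} (size 1)    {4} (size 1)  {5} (size 1)    {6} (size 1)  {7} (size 1)  
  chi_0          1             1               1             1               1             1               1             1             
  chi_1          1             exp(I*pi/4)     I             exp(3*I*pi/4)   -1            exp(-3*I*pi/4)  -I            exp(-I*pi/4)  
  chi_2          1             I               -1            -I              1             I               -1            -I            
  chi_3          1             exp(3*I*pi/4)   -I            exp(I*pi/4)     -1            exp(-I*pi/4)    I             exp(-3*I*pi/4)
  chi_4          1             -1              1             -1              1             -1              1             -1            
  chi_5          1             exp(-3*I*pi/4)  I             exp(-I*pi/4)    -1            exp(I*pi/4)     -I            exp(3*I*pi/4) 
  chi_6          1             -I              -1            I               1             -I              -1            I             
  chi_7          1             exp(-I*pi/4)    -I            exp(-3*I*pi/4)  -1            exp(3*I*pi/4)   I             exp(I*pi/4)   

Spot check: chi_6(0) = zeta_8^(6*0) = zeta_8^0 = 1.

Derivation: Z/8Z is abelian, so all 8 irreducible complex representations are 1-dimensional. They are given by chi_k(m) = zeta_8^(k*m) for k = 0,...,7. Row orthogonality: sum_m chi_k(m) conj(chi_l(m)) = 8 * [k = l].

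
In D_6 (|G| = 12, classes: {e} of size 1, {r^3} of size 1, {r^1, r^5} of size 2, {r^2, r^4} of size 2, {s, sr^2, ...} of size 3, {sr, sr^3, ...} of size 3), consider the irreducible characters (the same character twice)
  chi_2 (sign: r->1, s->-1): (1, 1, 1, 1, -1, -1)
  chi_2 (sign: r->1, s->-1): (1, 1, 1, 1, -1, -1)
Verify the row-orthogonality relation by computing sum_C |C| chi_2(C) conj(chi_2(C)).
Sum = 12 = |G| = 12; so <chi_2, chi_2> = 1 (norm-1 confirms irreducibility).

Derivation: Compute term by term over conjugacy classes (|C| * chi_2(C) * conj(chi_2(C))):
  1*(1)*conj(1) + 1*(1)*conj(1) + 2*(1)*conj(1) + 2*(1)*conj(1) + 3*(-1)*conj(-1) + 3*(-1)*conj(-1)
  = (1) + (1) + (2) + (2) + (3) + (3)
  = 12.
Dividing by |G| = 12 gives 12/12 = 1, matching the row-orthogonality relation <chi_2, chi_2> = [chi_2 = chi_2].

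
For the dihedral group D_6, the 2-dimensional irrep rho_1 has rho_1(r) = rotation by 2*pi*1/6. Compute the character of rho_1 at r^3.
chi_{rho_1}(r^3) = 2*cos(2*pi*1*3/6) = -2

Reasoning: rho_1(r^3) is rotation by angle 2*pi*1*3/6, whose trace is 2*cos(2*pi*1*3/6) = -2.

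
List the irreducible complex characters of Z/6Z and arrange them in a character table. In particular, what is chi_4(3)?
Character table of Z/6Z (irreps indexed chi_0,...,chi_5 with chi_k(m) = zeta_6^(k*m), zeta_6 = exp(2*pi*i/6)):
  irrep \ class  {0} (size 1)  {1} (size 1)    {2} (size 1)    {3} (size 1)  {4} (size 1)    {5} (size 1)  
  chi_0          1             1               1               1             1               1             
  chi_1          1             exp(I*pi/3)     exp(2*I*pi/3)   -1            exp(-2*I*pi/3)  exp(-I*pi/3)  
  chi_2          1             exp(2*I*pi/3)   exp(-2*I*pi/3)  1             exp(2*I*pi/3)   exp(-2*I*pi/3)
  chi_3          1             -1              1               -1            1               -1            
  chi_4          1             exp(-2*I*pi/3)  exp(2*I*pi/3)   1             exp(-2*I*pi/3)  exp(2*I*pi/3) 
  chi_5          1             exp(-I*pi/3)    exp(-2*I*pi/3)  -1            exp(2*I*pi/3)   exp(I*pi/3)   

Spot check: chi_4(3) = zeta_6^(4*3) = zeta_6^12 = 1.

Derivation: Z/6Z is abelian, so all 6 irreducible complex representations are 1-dimensional. They are given by chi_k(m) = zeta_6^(k*m) for k = 0,...,5. Row orthogonality: sum_m chi_k(m) conj(chi_l(m)) = 6 * [k = l].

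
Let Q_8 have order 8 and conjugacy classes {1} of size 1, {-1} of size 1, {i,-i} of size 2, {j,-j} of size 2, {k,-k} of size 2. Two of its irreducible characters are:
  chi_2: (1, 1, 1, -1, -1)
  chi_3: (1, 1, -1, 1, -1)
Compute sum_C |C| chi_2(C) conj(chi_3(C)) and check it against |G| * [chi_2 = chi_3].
Sum = 0; so <chi_2, chi_3> = 0 (distinct irreducibles are orthogonal).

Details: Compute term by term over conjugacy classes (|C| * chi_2(C) * conj(chi_3(C))):
  1*(1)*conj(1) + 1*(1)*conj(1) + 2*(1)*conj(-1) + 2*(-1)*conj(1) + 2*(-1)*conj(-1)
  = (1) + (1) + (-2) + (-2) + (2)
  = 0.
Dividing by |G| = 8 gives 0/8 = 0, matching the row-orthogonality relation <chi_2, chi_3> = [chi_2 = chi_3].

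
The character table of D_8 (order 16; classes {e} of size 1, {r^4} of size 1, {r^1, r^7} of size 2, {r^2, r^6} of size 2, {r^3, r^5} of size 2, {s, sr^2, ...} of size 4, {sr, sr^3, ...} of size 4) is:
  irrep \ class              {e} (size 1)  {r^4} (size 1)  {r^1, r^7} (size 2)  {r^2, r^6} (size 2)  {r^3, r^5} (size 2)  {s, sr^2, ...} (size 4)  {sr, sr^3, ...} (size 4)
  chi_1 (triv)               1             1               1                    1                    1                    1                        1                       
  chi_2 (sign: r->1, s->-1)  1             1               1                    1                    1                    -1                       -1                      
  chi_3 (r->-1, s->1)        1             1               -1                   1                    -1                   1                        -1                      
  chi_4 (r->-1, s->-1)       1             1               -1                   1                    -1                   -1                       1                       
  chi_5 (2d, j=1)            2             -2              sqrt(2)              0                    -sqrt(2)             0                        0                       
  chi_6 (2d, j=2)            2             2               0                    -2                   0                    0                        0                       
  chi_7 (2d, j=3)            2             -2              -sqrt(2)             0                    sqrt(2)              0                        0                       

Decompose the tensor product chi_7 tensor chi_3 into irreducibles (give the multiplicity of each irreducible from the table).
chi_7 tensor chi_3 = chi_5 (all other irreducibles have multiplicity 0).

Justification: The character of a tensor product is the pointwise product (chi_7 * chi_3)(C) = chi_7(C) * chi_3(C):
  {e}: (2)*(1), {r^4}: (-2)*(1), {r^1, r^7}: (-sqrt(2))*(-1), {r^2, r^6}: (0)*(1), {r^3, r^5}: (sqrt(2))*(-1), {s, sr^2, ...}: (0)*(1), {sr, sr^3, ...}: (0)*(-1)
so (chi_7 * chi_3) takes values
  {e} -> 2, {r^4} -> -2, {r^1, r^7} -> sqrt(2), {r^2, r^6} -> 0, {r^3, r^5} -> -sqrt(2), {s, sr^2, ...} -> 0, {sr, sr^3, ...} -> 0.
Now take the inner product of this character with each irreducible chi from the table, <chi_7*chi_3, chi> = (1/16) sum_C |C| (chi_7*chi_3)(C) conj(chi(C)):
  <chi_7*chi_3, chi_1> = (1/16)[1*(2)*conj(1) + 1*(-2)*conj(1) + 2*(sqrt(2))*conj(1) + 2*(0)*conj(1) + 2*(-sqrt(2))*conj(1) + 4*(0)*conj(1) + 4*(0)*conj(1)]
      = (1/16)[(2) + (-2) + (2*sqrt(2)) + (0) + (-2*sqrt(2)) + (0) + (0)] = 0/16 = 0
  <chi_7*chi_3, chi_2> = (1/16)[1*(2)*conj(1) + 1*(-2)*conj(1) + 2*(sqrt(2))*conj(1) + 2*(0)*conj(1) + 2*(-sqrt(2))*conj(1) + 4*(0)*conj(-1) + 4*(0)*conj(-1)]
      = (1/16)[(2) + (-2) + (2*sqrt(2)) + (0) + (-2*sqrt(2)) + (0) + (0)] = 0/16 = 0
  <chi_7*chi_3, chi_3> = (1/16)[1*(2)*conj(1) + 1*(-2)*conj(1) + 2*(sqrt(2))*conj(-1) + 2*(0)*conj(1) + 2*(-sqrt(2))*conj(-1) + 4*(0)*conj(1) + 4*(0)*conj(-1)]
      = (1/16)[(2) + (-2) + (-2*sqrt(2)) + (0) + (2*sqrt(2)) + (0) + (0)] = 0/16 = 0
  <chi_7*chi_3, chi_4> = (1/16)[1*(2)*conj(1) + 1*(-2)*conj(1) + 2*(sqrt(2))*conj(-1) + 2*(0)*conj(1) + 2*(-sqrt(2))*conj(-1) + 4*(0)*conj(-1) + 4*(0)*conj(1)]
      = (1/16)[(2) + (-2) + (-2*sqrt(2)) + (0) + (2*sqrt(2)) + (0) + (0)] = 0/16 = 0
  <chi_7*chi_3, chi_5> = (1/16)[1*(2)*conj(2) + 1*(-2)*conj(-2) + 2*(sqrt(2))*conj(sqrt(2)) + 2*(0)*conj(0) + 2*(-sqrt(2))*conj(-sqrt(2)) + 4*(0)*conj(0) + 4*(0)*conj(0)]
      = (1/16)[(4) + (4) + (4) + (0) + (4) + (0) + (0)] = 16/16 = 1
  <chi_7*chi_3, chi_6> = (1/16)[1*(2)*conj(2) + 1*(-2)*conj(2) + 2*(sqrt(2))*conj(0) + 2*(0)*conj(-2) + 2*(-sqrt(2))*conj(0) + 4*(0)*conj(0) + 4*(0)*conj(0)]
      = (1/16)[(4) + (-4) + (0) + (0) + (0) + (0) + (0)] = 0/16 = 0
  <chi_7*chi_3, chi_7> = (1/16)[1*(2)*conj(2) + 1*(-2)*conj(-2) + 2*(sqrt(2))*conj(-sqrt(2)) + 2*(0)*conj(0) + 2*(-sqrt(2))*conj(sqrt(2)) + 4*(0)*conj(0) + 4*(0)*conj(0)]
      = (1/16)[(4) + (4) + (-4) + (0) + (-4) + (0) + (0)] = 0/16 = 0
Hence the multiplicities are chi_5: 1. Dimension check: dim(chi_7)*dim(chi_3) = 2*1 = 2 and sum (mult * dim) = 1*2 = 2.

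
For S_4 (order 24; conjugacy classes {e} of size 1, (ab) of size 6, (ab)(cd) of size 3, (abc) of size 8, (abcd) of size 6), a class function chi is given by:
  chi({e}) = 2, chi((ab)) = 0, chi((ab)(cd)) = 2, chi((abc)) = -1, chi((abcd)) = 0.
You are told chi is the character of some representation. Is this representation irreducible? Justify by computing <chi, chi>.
Irreducible: <chi, chi> = 1.

Why: <chi, chi> = (1/|G|) sum_C |C| * |chi(C)|^2 = (1/24)[1*|2|^2 + 6*|0|^2 + 3*|2|^2 + 8*|-1|^2 + 6*|0|^2]
  = (1/24)[(4) + (0) + (12) + (8) + (0)] = 24/24 = 1.
A character is irreducible iff <chi, chi> = 1, so this representation is irreducible.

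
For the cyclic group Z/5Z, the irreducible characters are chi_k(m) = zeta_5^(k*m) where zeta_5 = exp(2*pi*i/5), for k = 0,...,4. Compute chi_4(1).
chi_4(1) = zeta_5^4 = exp(-2*I*pi/5)

Reasoning: chi_4(1) = zeta_5^(4*1) = zeta_5^4. Since zeta_5^5 = 1, this equals zeta_5^4 = exp(2*pi*i*4/5) = exp(-2*I*pi/5).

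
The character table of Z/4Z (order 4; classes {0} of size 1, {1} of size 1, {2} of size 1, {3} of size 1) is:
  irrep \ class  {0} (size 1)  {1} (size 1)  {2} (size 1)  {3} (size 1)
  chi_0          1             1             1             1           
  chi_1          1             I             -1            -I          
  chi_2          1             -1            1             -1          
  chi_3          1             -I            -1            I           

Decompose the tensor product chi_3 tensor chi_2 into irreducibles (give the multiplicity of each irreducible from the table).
chi_3 tensor chi_2 = chi_1 (all other irreducibles have multiplicity 0).

Explanation: The character of a tensor product is the pointwise product (chi_3 * chi_2)(C) = chi_3(C) * chi_2(C):
  {0}: (1)*(1), {1}: (-I)*(-1), {2}: (-1)*(1), {3}: (I)*(-1)
so (chi_3 * chi_2) takes values
  {0} -> 1, {1} -> I, {2} -> -1, {3} -> -I.
Now take the inner product of this character with each irreducible chi from the table, <chi_3*chi_2, chi> = (1/4) sum_C |C| (chi_3*chi_2)(C) conj(chi(C)):
  <chi_3*chi_2, chi_0> = (1/4)[1*(1)*conj(1) + 1*(I)*conj(1) + 1*(-1)*conj(1) + 1*(-I)*conj(1)]
      = (1/4)[(1) + (I) + (-1) + (-I)] = 0/4 = 0
  <chi_3*chi_2, chi_1> = (1/4)[1*(1)*conj(1) + 1*(I)*conj(I) + 1*(-1)*conj(-1) + 1*(-I)*conj(-I)]
      = (1/4)[(1) + (1) + (1) + (1)] = 4/4 = 1
  <chi_3*chi_2, chi_2> = (1/4)[1*(1)*conj(1) + 1*(I)*conj(-1) + 1*(-1)*conj(1) + 1*(-I)*conj(-1)]
      = (1/4)[(1) + (-I) + (-1) + (I)] = 0/4 = 0
  <chi_3*chi_2, chi_3> = (1/4)[1*(1)*conj(1) + 1*(I)*conj(-I) + 1*(-1)*conj(-1) + 1*(-I)*conj(I)]
      = (1/4)[(1) + (-1) + (1) + (-1)] = 0/4 = 0
(Exp terms are combined using exp(i*s)*conj(exp(i*t)) = exp(i*(s-t)), and sums of them are collapsed using the identity that for every m > 1 the m distinct m-th roots of unity sum to 0, e.g. 1 + exp(2*I*pi/3) + exp(-2*I*pi/3) = 0.)
Hence the multiplicities are chi_1: 1. Dimension check: dim(chi_3)*dim(chi_2) = 1*1 = 1 and sum (mult * dim) = 1*1 = 1.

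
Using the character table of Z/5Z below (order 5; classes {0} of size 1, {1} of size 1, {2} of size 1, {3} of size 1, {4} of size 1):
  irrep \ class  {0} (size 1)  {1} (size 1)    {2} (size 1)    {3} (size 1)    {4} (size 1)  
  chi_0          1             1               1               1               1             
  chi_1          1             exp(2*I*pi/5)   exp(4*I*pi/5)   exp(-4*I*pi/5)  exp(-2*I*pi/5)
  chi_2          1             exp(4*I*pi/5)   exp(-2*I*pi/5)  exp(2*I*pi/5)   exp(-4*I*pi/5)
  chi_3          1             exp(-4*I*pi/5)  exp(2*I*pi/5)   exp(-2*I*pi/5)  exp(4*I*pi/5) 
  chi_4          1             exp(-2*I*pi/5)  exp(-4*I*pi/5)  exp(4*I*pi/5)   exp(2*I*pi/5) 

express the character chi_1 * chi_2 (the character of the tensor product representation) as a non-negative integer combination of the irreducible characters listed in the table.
chi_1 tensor chi_2 = chi_3 (all other irreducibles have multiplicity 0).

The character of a tensor product is the pointwise product (chi_1 * chi_2)(C) = chi_1(C) * chi_2(C):
  {0}: (1)*(1), {1}: (exp(2*I*pi/5))*(exp(4*I*pi/5)), {2}: (exp(4*I*pi/5))*(exp(-2*I*pi/5)), {3}: (exp(-4*I*pi/5))*(exp(2*I*pi/5)), {4}: (exp(-2*I*pi/5))*(exp(-4*I*pi/5))
so (chi_1 * chi_2) takes values
  {0} -> 1, {1} -> exp(-4*I*pi/5), {2} -> exp(2*I*pi/5), {3} -> exp(-2*I*pi/5), {4} -> exp(4*I*pi/5).
Now take the inner product of this character with each irreducible chi from the table, <chi_1*chi_2, chi> = (1/5) sum_C |C| (chi_1*chi_2)(C) conj(chi(C)):
  <chi_1*chi_2, chi_0> = (1/5)[1*(1)*conj(1) + 1*(exp(-4*I*pi/5))*conj(1) + 1*(exp(2*I*pi/5))*conj(1) + 1*(exp(-2*I*pi/5))*conj(1) + 1*(exp(4*I*pi/5))*conj(1)]
      = (1/5)[(1) + (exp(-4*I*pi/5)) + (exp(2*I*pi/5)) + (exp(-2*I*pi/5)) + (exp(4*I*pi/5))] = 0/5 = 0
  <chi_1*chi_2, chi_1> = (1/5)[1*(1)*conj(1) + 1*(exp(-4*I*pi/5))*conj(exp(2*I*pi/5)) + 1*(exp(2*I*pi/5))*conj(exp(4*I*pi/5)) + 1*(exp(-2*I*pi/5))*conj(exp(-4*I*pi/5)) + 1*(exp(4*I*pi/5))*conj(exp(-2*I*pi/5))]
      = (1/5)[(1) + (exp(4*I*pi/5)) + (exp(-2*I*pi/5)) + (exp(2*I*pi/5)) + (exp(-4*I*pi/5))] = 0/5 = 0
  <chi_1*chi_2, chi_2> = (1/5)[1*(1)*conj(1) + 1*(exp(-4*I*pi/5))*conj(exp(4*I*pi/5)) + 1*(exp(2*I*pi/5))*conj(exp(-2*I*pi/5)) + 1*(exp(-2*I*pi/5))*conj(exp(2*I*pi/5)) + 1*(exp(4*I*pi/5))*conj(exp(-4*I*pi/5))]
      = (1/5)[(1) + (exp(2*I*pi/5)) + (exp(4*I*pi/5)) + (exp(-4*I*pi/5)) + (exp(-2*I*pi/5))] = 0/5 = 0
  <chi_1*chi_2, chi_3> = (1/5)[1*(1)*conj(1) + 1*(exp(-4*I*pi/5))*conj(exp(-4*I*pi/5)) + 1*(exp(2*I*pi/5))*conj(exp(2*I*pi/5)) + 1*(exp(-2*I*pi/5))*conj(exp(-2*I*pi/5)) + 1*(exp(4*I*pi/5))*conj(exp(4*I*pi/5))]
      = (1/5)[(1) + (1) + (1) + (1) + (1)] = 5/5 = 1
  <chi_1*chi_2, chi_4> = (1/5)[1*(1)*conj(1) + 1*(exp(-4*I*pi/5))*conj(exp(-2*I*pi/5)) + 1*(exp(2*I*pi/5))*conj(exp(-4*I*pi/5)) + 1*(exp(-2*I*pi/5))*conj(exp(4*I*pi/5)) + 1*(exp(4*I*pi/5))*conj(exp(2*I*pi/5))]
      = (1/5)[(1) + (exp(-2*I*pi/5)) + (exp(-4*I*pi/5)) + (exp(4*I*pi/5)) + (exp(2*I*pi/5))] = 0/5 = 0
(Exp terms are combined using exp(i*s)*conj(exp(i*t)) = exp(i*(s-t)), and sums of them are collapsed using the identity that for every m > 1 the m distinct m-th roots of unity sum to 0, e.g. 1 + exp(2*I*pi/3) + exp(-2*I*pi/3) = 0.)
Hence the multiplicities are chi_3: 1. Dimension check: dim(chi_1)*dim(chi_2) = 1*1 = 1 and sum (mult * dim) = 1*1 = 1.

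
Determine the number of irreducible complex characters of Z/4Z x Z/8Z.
32

Argument: The number of irreducible complex representations of a finite group equals its number of conjugacy classes. Z/4Z x Z/8Z is abelian of order 32, so every element is its own conjugacy class: 32 classes, so Z/4Z x Z/8Z (order 32) has exactly 32 irreducible complex representations.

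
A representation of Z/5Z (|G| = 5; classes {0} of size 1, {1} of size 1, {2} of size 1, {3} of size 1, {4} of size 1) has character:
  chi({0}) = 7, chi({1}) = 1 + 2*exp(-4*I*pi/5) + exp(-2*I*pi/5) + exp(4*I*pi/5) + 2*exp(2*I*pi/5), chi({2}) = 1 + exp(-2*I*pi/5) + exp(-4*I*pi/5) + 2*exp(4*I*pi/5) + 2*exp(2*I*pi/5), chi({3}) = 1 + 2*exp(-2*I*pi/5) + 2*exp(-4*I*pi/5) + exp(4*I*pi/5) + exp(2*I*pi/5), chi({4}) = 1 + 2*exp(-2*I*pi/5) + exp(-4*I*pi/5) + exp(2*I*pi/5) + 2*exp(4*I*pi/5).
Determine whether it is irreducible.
Not irreducible (reducible): <chi, chi> = 11 > 1.

Derivation: <chi, chi> = (1/|G|) sum_C |C| * |chi(C)|^2 = (1/5)[1*|7|^2 + 1*|1 + 2*exp(-4*I*pi/5) + exp(-2*I*pi/5) + exp(4*I*pi/5) + 2*exp(2*I*pi/5)|^2 + 1*|1 + exp(-2*I*pi/5) + exp(-4*I*pi/5) + 2*exp(4*I*pi/5) + 2*exp(2*I*pi/5)|^2 + 1*|1 + 2*exp(-2*I*pi/5) + 2*exp(-4*I*pi/5) + exp(4*I*pi/5) + exp(2*I*pi/5)|^2 + 1*|1 + 2*exp(-2*I*pi/5) + exp(-4*I*pi/5) + exp(2*I*pi/5) + 2*exp(4*I*pi/5)|^2]
  = (1/5)[(49) + (11 + 9*exp(-2*I*pi/5) + 10*exp(-4*I*pi/5) + 10*exp(4*I*pi/5) + 9*exp(2*I*pi/5)) + (11 + 10*exp(-2*I*pi/5) + 9*exp(-4*I*pi/5) + 9*exp(4*I*pi/5) + 10*exp(2*I*pi/5)) + (11 + 10*exp(-2*I*pi/5) + 9*exp(-4*I*pi/5) + 9*exp(4*I*pi/5) + 10*exp(2*I*pi/5)) + (11 + 9*exp(-2*I*pi/5) + 10*exp(-4*I*pi/5) + 10*exp(4*I*pi/5) + 9*exp(2*I*pi/5))] = 55/5 = 11.
(Exp terms are combined using exp(i*s)*conj(exp(i*t)) = exp(i*(s-t)), and sums of them are collapsed using the identity that for every m > 1 the m distinct m-th roots of unity sum to 0, e.g. 1 + exp(2*I*pi/3) + exp(-2*I*pi/3) = 0.)
A character is irreducible iff <chi, chi> = 1, so this representation is reducible.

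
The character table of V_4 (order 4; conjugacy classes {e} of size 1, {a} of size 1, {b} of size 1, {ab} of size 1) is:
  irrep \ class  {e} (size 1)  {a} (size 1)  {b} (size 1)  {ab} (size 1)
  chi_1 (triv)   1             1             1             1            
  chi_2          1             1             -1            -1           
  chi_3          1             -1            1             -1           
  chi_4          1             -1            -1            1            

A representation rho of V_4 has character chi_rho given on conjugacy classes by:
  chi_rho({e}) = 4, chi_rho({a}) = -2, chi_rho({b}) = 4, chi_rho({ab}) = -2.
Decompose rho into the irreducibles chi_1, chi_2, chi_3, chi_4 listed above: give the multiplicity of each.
Multiplicities: chi_1: 1, chi_2: 0, chi_3: 3, chi_4: 0.

Use <chi_rho, chi> = (1/|G|) sum_C |C| * chi_rho(C) * conj(chi(C)) with |G| = 4 for each irreducible chi in the table:
  <chi_rho, chi_1> = (1/4)[1*(4)*conj(1) + 1*(-2)*conj(1) + 1*(4)*conj(1) + 1*(-2)*conj(1)]
      = (1/4)[(4) + (-2) + (4) + (-2)] = 4/4 = 1
  <chi_rho, chi_2> = (1/4)[1*(4)*conj(1) + 1*(-2)*conj(1) + 1*(4)*conj(-1) + 1*(-2)*conj(-1)]
      = (1/4)[(4) + (-2) + (-4) + (2)] = 0/4 = 0
  <chi_rho, chi_3> = (1/4)[1*(4)*conj(1) + 1*(-2)*conj(-1) + 1*(4)*conj(1) + 1*(-2)*conj(-1)]
      = (1/4)[(4) + (2) + (4) + (2)] = 12/4 = 3
  <chi_rho, chi_4> = (1/4)[1*(4)*conj(1) + 1*(-2)*conj(-1) + 1*(4)*conj(-1) + 1*(-2)*conj(1)]
      = (1/4)[(4) + (2) + (-4) + (-2)] = 0/4 = 0
Dimension check: dim(rho) = sum (mult * dim) = 1*1 + 0*1 + 3*1 + 0*1 = 4 = chi_rho(e) = 4.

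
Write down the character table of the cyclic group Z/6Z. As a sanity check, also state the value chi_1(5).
Character table of Z/6Z (irreps indexed chi_0,...,chi_5 with chi_k(m) = zeta_6^(k*m), zeta_6 = exp(2*pi*i/6)):
  irrep \ class  {0} (size 1)  {1} (size 1)    {2} (size 1)    {3} (size 1)  {4} (size 1)    {5} (size 1)  
  chi_0          1             1               1               1             1               1             
  chi_1          1             exp(I*pi/3)     exp(2*I*pi/3)   -1            exp(-2*I*pi/3)  exp(-I*pi/3)  
  chi_2          1             exp(2*I*pi/3)   exp(-2*I*pi/3)  1             exp(2*I*pi/3)   exp(-2*I*pi/3)
  chi_3          1             -1              1               -1            1               -1            
  chi_4          1             exp(-2*I*pi/3)  exp(2*I*pi/3)   1             exp(-2*I*pi/3)  exp(2*I*pi/3) 
  chi_5          1             exp(-I*pi/3)    exp(-2*I*pi/3)  -1            exp(2*I*pi/3)   exp(I*pi/3)   

Spot check: chi_1(5) = zeta_6^(1*5) = zeta_6^5 = exp(-I*pi/3).

Justification: Z/6Z is abelian, so all 6 irreducible complex representations are 1-dimensional. They are given by chi_k(m) = zeta_6^(k*m) for k = 0,...,5. Row orthogonality: sum_m chi_k(m) conj(chi_l(m)) = 6 * [k = l].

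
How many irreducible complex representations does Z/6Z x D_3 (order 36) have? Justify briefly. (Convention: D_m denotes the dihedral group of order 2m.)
18

Justification: The number of irreducible complex representations of a finite group equals its number of conjugacy classes. For a direct product, #classes(G x H) = #classes(G) * #classes(H). Z/6Z has 6 classes (abelian), D_3 has 3 classes, so 6 * 3 = 18, so Z/6Z x D_3 (order 36) has exactly 18 irreducible complex representations.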